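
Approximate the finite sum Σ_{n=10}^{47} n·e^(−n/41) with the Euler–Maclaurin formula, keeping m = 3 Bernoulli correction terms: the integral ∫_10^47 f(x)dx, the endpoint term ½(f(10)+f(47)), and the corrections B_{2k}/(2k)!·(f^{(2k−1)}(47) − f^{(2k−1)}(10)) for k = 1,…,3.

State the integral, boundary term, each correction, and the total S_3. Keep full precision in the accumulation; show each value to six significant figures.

S_3 ≈ 503.153

The integral term ∫_10^47 x·e^(−x/41) dx = 491.820.
½[f(10) + f(47)] = ½[7.83564 + 14.9365] = 11.3861.
Running total after boundary: 503.206.
k=1: B_{2}/(2)! × [f^{(1)}(47) − f^{(1)}(10)] = 1/12 × (-0.0465069 − 0.592451) = -0.0532465.
After k=1: 503.153.
k=2: B_{4}/(4)! × [f^{(3)}(47) − f^{(3)}(10)] = −1/720 × (0.000350439 − 0.00128470) = 1.29758e-06.
After k=2: 503.153.
k=3: B_{6}/(6)! × [f^{(5)}(47) − f^{(5)}(10)] = 1/30240 × (4.33399e-07 − 1.31883e-06) = -2.92802e-11.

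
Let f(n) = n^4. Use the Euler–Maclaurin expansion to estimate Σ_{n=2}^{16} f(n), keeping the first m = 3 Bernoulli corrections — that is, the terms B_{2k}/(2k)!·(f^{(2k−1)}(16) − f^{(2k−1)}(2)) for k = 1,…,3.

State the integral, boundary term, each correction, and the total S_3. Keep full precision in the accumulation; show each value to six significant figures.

S_3 ≈ 243847

Integral: ∫_2^16 x^4 dx = 209709.
Endpoint term: (f(2) + f(16))/2 = (16.0000 + 65536.0)/2 = 32776.0.
Running total after boundary: 242485.
Order-1 term: 1/12 · (16384.0 − 32.0000) = 1362.67.
Running total after k=1: 243847.
Order-2 term: −1/720 · (384.000 − 48.0000) = -0.466667.
Running total after k=2: 243847.
Order-3 term: 1/30240 · (0.00000 − 0.00000) = 0.00000.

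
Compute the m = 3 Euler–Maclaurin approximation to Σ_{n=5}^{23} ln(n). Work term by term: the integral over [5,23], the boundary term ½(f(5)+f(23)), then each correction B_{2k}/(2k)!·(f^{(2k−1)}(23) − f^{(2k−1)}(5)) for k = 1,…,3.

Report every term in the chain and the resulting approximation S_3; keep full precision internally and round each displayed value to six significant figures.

∫_5^23 ln(x) dx evaluates to 46.0692.
Boundary: ½(f(5) + f(23)) = ½(1.60944 + 3.13549) = 2.37247.
So far: 48.4416.
Correction k=1: B_{2}/2! · (f^{(1)}(23) − f^{(1)}(5)) = 1/12 · (0.0434783 − 0.200000) = -0.0130435.
Running total after k=1: 48.4286.
Correction k=2: B_{4}/4! · (f^{(3)}(23) − f^{(3)}(5)) = −1/720 · (0.000164379 − 0.0160000) = 2.19939e-05.
Running total after k=2: 48.4286.
Correction k=3: B_{6}/6! · (f^{(5)}(23) − f^{(5)}(5)) = 1/30240 · (3.72883e-06 − 0.00768000) = -2.53845e-07.

S_3 ≈ 48.4286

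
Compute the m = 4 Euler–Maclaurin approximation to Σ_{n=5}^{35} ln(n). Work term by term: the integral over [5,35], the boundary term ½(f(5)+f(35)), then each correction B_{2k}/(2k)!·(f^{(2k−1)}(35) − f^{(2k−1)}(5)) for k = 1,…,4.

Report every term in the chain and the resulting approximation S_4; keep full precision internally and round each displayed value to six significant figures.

The integral term ∫_5^35 ln(x) dx = 86.3900.
Boundary: ½(f(5) + f(35)) = ½(1.60944 + 3.55535) = 2.58239.
So far: 88.9724.
Order-1 term: 1/12 · (0.0285714 − 0.200000) = -0.0142857.
After k=1: 88.9581.
Order-2 term: −1/720 · (4.66472e-05 − 0.0160000) = 2.21574e-05.
After k=2: 88.9581.
Order-3 term: 1/30240 · (4.56952e-07 − 0.00768000) = -2.53953e-07.
After k=3: 88.9581.
Order-4 term: −1/1209600 · (1.11907e-08 − 0.00921600) = 7.61904e-09.

S_4 ≈ 88.9581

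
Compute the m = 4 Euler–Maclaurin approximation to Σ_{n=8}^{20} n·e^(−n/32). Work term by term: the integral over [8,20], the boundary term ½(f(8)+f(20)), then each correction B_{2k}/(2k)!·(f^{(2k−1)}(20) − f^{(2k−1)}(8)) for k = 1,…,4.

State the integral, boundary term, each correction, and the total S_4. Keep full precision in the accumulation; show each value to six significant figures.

S_4 ≈ 114.626

∫_8^20 x·e^(−x/32) dx evaluates to 106.190.
Endpoint term: (f(8) + f(20))/2 = (6.23041 + 10.7052)/2 = 8.46782.
Running total after boundary: 114.658.
k=1: B_{2}/(2)! × [f^{(1)}(20) − f^{(1)}(8)] = 1/12 × (0.200723 − 0.584101) = -0.0319481.
After k=1: 114.626.
k=2: B_{4}/(4)! × [f^{(3)}(20) − f^{(3)}(8)] = −1/720 × (0.00124145 − 0.00209151) = 1.18063e-06.
After k=2: 114.626.
k=3: B_{6}/(6)! × [f^{(5)}(20) − f^{(5)}(8)] = 1/30240 × (2.23328e-06 − 3.52793e-06) = -4.28124e-11.
After k=3: 114.626.
k=4: B_{8}/(8)! × [f^{(7)}(20) − f^{(7)}(8)] = −1/1209600 × (3.17794e-09 − 4.89587e-09) = 1.42025e-15.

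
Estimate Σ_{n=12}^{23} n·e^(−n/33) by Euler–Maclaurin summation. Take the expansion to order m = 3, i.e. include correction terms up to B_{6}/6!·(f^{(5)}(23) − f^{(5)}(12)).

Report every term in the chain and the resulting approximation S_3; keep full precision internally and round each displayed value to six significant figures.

The integral term ∫_12^23 x·e^(−x/33) dx = 111.814.
Boundary: ½(f(12) + f(23)) = ½(8.34173 + 11.4561) = 9.89893.
So far: 121.713.
k=1: B_{2}/(2)! × [f^{(1)}(23) − f^{(1)}(12)] = 1/12 × (0.150937 − 0.442364) = -0.0242856.
After k=1: 121.689.
k=2: B_{4}/(4)! × [f^{(3)}(23) − f^{(3)}(12)] = −1/720 × (0.00105337 − 0.00168288) = 8.74312e-07.
After k=2: 121.689.
k=3: B_{6}/(6)! × [f^{(5)}(23) − f^{(5)}(12)] = 1/30240 × (1.80729e-06 − 2.71767e-06) = -3.01050e-11.

S_3 ≈ 121.689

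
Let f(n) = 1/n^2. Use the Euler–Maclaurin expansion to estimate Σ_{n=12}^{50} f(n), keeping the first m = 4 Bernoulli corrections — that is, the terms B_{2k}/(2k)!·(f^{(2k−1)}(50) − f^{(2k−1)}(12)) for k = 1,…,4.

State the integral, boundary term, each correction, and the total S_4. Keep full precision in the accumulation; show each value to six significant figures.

S_4 ≈ 0.0671005

Integral: ∫_12^50 1/x^2 dx = 0.0633333.
Endpoint term: (f(12) + f(50))/2 = (0.00694444 + 0.000400000)/2 = 0.00367222.
Integral + boundary = 0.0670056.
Order-1 term: 1/12 · (-1.60000e-05 − (-0.00115741)) = 9.51173e-05.
After k=1: 0.0671007.
Order-2 term: −1/720 · (-7.68000e-08 − (-9.64506e-05)) = -1.33853e-07.
After k=2: 0.0671005.
Order-3 term: 1/30240 · (-9.21600e-10 − (-2.00939e-05)) = 6.64450e-10.
After k=3: 0.0671005.
Order-4 term: −1/1209600 · (-2.06438e-11 − (-7.81429e-06)) = -6.46021e-12.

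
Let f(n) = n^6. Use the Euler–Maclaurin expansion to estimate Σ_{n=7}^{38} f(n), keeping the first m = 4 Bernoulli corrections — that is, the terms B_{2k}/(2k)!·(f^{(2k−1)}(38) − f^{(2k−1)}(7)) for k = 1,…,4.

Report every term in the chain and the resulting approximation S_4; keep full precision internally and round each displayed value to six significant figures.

S_4 ≈ 1.78901e+10

∫_7^38 x^6 dx evaluates to 1.63450e+10.
Boundary: ½(f(7) + f(38)) = ½(117649 + 3.01094e+09) = 1.50553e+09.
Integral + boundary = 1.78505e+10.
k=1: B_{2}/(2)! × [f^{(1)}(38) − f^{(1)}(7)] = 1/12 × (4.75411e+08 − 100842) = 3.96092e+07.
Running total after k=1: 1.78901e+10.
k=2: B_{4}/(4)! × [f^{(3)}(38) − f^{(3)}(7)] = −1/720 × (6.58464e+06 − 41160.0) = -9088.17.
Running total after k=2: 1.78901e+10.
k=3: B_{6}/(6)! × [f^{(5)}(38) − f^{(5)}(7)] = 1/30240 × (27360.0 − 5040.00) = 0.738095.
Running total after k=3: 1.78901e+10.
k=4: B_{8}/(8)! × [f^{(7)}(38) − f^{(7)}(7)] = −1/1209600 × (0.00000 − 0.00000) = 0.00000.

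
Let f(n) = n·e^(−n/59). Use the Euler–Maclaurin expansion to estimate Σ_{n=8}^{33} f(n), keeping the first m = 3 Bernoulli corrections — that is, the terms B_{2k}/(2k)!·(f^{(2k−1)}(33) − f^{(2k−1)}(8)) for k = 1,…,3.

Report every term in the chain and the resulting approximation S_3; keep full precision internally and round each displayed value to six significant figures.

S_3 ≈ 362.007

The integral term ∫_8^33 x·e^(−x/59) dx = 349.125.
½[f(8) + f(33)] = ½[6.98558 + 18.8627] = 12.9241.
So far: 362.049.
Correction k=1: B_{2}/2! · (f^{(1)}(33) − f^{(1)}(8)) = 1/12 · (0.251890 − 0.754798) = -0.0419090.
Partial sum through k=1: 362.007.
Correction k=2: B_{4}/4! · (f^{(3)}(33) − f^{(3)}(8)) = −1/720 · (0.000400771 − 0.000718527) = 4.41329e-07.
Partial sum through k=2: 362.007.
Correction k=3: B_{6}/6! · (f^{(5)}(33) − f^{(5)}(8)) = 1/30240 · (2.09474e-07 − 3.50537e-07) = -4.66479e-12.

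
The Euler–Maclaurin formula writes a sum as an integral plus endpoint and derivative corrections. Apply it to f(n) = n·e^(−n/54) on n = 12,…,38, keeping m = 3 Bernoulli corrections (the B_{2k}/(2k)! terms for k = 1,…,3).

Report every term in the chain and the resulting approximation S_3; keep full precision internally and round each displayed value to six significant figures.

The integral term ∫_12^38 x·e^(−x/54) dx = 395.913.
½[f(12) + f(38)] = ½[9.60885 + 18.8005] = 14.2047.
Running total after boundary: 410.117.
Order-1 term: 1/12 · (0.146592 − 0.622796) = -0.0396836.
Running total after k=1: 410.078.
Order-2 term: −1/720 · (0.000389606 − 0.000762781) = 5.18299e-07.
Running total after k=2: 410.078.
Order-3 term: 1/30240 · (2.49980e-07 − 4.49926e-07) = -6.61198e-12.

S_3 ≈ 410.078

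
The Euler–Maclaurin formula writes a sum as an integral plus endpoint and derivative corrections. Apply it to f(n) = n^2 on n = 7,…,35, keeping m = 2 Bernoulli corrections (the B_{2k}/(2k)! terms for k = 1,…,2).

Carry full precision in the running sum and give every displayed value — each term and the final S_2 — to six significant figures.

S_2 ≈ 14819.0

Integral: ∫_7^35 x^2 dx = 14177.3.
½[f(7) + f(35)] = ½[49.0000 + 1225.00] = 637.000.
So far: 14814.3.
Order-1 term: 1/12 · (70.0000 − 14.0000) = 4.66667.
After k=1: 14819.0.
Order-2 term: −1/720 · (0.00000 − 0.00000) = 0.00000.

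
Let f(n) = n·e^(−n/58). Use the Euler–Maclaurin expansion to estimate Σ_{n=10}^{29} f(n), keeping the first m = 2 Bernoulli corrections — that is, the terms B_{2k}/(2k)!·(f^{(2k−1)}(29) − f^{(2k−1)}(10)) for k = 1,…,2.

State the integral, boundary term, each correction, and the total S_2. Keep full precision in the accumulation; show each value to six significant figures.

The integral term ∫_10^29 x·e^(−x/58) dx = 258.838.
Boundary: ½(f(10) + f(29)) = ½(8.41631 + 17.5894) = 13.0028.
Running total after boundary: 271.841.
Order-1 term: 1/12 · (0.303265 − 0.696522) = -0.0327714.
Partial sum through k=1: 271.808.
Order-2 term: −1/720 · (0.000450751 − 0.000707427) = 3.56494e-07.

S_2 ≈ 271.808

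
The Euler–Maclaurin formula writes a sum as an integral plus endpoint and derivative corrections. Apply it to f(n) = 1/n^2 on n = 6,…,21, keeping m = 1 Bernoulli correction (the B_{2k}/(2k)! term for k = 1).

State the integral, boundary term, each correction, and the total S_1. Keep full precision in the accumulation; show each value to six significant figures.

The integral term ∫_6^21 1/x^2 dx = 0.119048.
Endpoint term: (f(6) + f(21))/2 = (0.0277778 + 0.00226757)/2 = 0.0150227.
So far: 0.134070.
k=1: B_{2}/(2)! × [f^{(1)}(21) − f^{(1)}(6)] = 1/12 × (-0.000215959 − (-0.00925926)) = 0.000753608.

S_1 ≈ 0.134824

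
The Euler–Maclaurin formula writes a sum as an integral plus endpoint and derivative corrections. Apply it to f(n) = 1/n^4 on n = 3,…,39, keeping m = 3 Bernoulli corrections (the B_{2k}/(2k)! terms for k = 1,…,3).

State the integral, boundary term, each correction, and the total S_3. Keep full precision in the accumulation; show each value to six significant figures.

S_3 ≈ 0.0198199

∫_3^39 1/x^4 dx evaluates to 0.0123401.
Endpoint term: (f(3) + f(39))/2 = (0.0123457 + 4.32257e-07)/2 = 0.00617306.
So far: 0.0185131.
k=1: B_{2}/(2)! × [f^{(1)}(39) − f^{(1)}(3)] = 1/12 × (-4.43340e-08 − (-0.0164609)) = 0.00137174.
Partial sum through k=1: 0.0198849.
k=2: B_{4}/(4)! × [f^{(3)}(39) − f^{(3)}(3)] = −1/720 × (-8.74438e-10 − (-0.0548697)) = -7.62079e-05.
Partial sum through k=2: 0.0198086.
k=3: B_{6}/(6)! × [f^{(5)}(39) − f^{(5)}(3)] = 1/30240 × (-3.21950e-11 − (-0.341411)) = 1.12901e-05.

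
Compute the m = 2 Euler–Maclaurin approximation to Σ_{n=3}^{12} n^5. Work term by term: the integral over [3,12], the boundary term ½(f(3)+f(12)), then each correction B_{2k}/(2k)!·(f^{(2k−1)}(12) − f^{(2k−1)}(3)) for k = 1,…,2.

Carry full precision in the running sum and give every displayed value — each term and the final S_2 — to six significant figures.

The integral term ∫_3^12 x^5 dx = 497542.
Endpoint term: (f(3) + f(12))/2 = (243.000 + 248832)/2 = 124538.
So far: 622080.
k=1: B_{2}/(2)! × [f^{(1)}(12) − f^{(1)}(3)] = 1/12 × (103680 − 405.000) = 8606.25.
Partial sum through k=1: 630686.
k=2: B_{4}/(4)! × [f^{(3)}(12) − f^{(3)}(3)] = −1/720 × (8640.00 − 540.000) = -11.2500.

S_2 ≈ 630675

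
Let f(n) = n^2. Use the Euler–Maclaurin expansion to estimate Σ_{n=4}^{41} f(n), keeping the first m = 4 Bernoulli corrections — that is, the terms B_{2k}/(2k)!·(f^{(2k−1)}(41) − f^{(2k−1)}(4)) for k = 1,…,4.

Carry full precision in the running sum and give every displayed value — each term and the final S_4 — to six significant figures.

S_4 ≈ 23807.0

Integral: ∫_4^41 x^2 dx = 22952.3.
½[f(4) + f(41)] = ½[16.0000 + 1681.00] = 848.500.
So far: 23800.8.
Correction k=1: B_{2}/2! · (f^{(1)}(41) − f^{(1)}(4)) = 1/12 · (82.0000 − 8.00000) = 6.16667.
Running total after k=1: 23807.0.
Correction k=2: B_{4}/4! · (f^{(3)}(41) − f^{(3)}(4)) = −1/720 · (0.00000 − 0.00000) = 0.00000.
Running total after k=2: 23807.0.
Correction k=3: B_{6}/6! · (f^{(5)}(41) − f^{(5)}(4)) = 1/30240 · (0.00000 − 0.00000) = 0.00000.
Running total after k=3: 23807.0.
Correction k=4: B_{8}/8! · (f^{(7)}(41) − f^{(7)}(4)) = −1/1209600 · (0.00000 − 0.00000) = 0.00000.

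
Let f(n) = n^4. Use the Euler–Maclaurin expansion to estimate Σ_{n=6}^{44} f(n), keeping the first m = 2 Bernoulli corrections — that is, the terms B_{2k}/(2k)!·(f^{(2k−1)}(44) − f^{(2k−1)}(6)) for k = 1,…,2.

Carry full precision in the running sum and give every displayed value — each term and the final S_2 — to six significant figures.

∫_6^44 x^4 dx evaluates to 3.29817e+07.
Boundary: ½(f(6) + f(44)) = ½(1296.00 + 3.74810e+06) = 1.87470e+06.
So far: 3.48564e+07.
k=1: B_{2}/(2)! × [f^{(1)}(44) − f^{(1)}(6)] = 1/12 × (340736 − 864.000) = 28322.7.
Partial sum through k=1: 3.48847e+07.
k=2: B_{4}/(4)! × [f^{(3)}(44) − f^{(3)}(6)] = −1/720 × (1056.00 − 144.000) = -1.26667.

S_2 ≈ 3.48847e+07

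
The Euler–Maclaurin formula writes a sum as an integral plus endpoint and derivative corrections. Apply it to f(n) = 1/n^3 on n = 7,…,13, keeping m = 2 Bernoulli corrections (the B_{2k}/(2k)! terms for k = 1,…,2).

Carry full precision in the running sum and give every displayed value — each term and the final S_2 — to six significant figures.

S_2 ≈ 0.00902549

∫_7^13 1/x^3 dx evaluates to 0.00724550.
Boundary: ½(f(7) + f(13)) = ½(0.00291545 + 0.000455166) = 0.00168531.
Integral + boundary = 0.00893081.
Order-1 term: 1/12 · (-0.000105038 − (-0.00124948)) = 9.53701e-05.
Running total after k=1: 0.00902618.
Order-2 term: −1/720 · (-1.24306e-05 − (-0.000509992)) = -6.91057e-07.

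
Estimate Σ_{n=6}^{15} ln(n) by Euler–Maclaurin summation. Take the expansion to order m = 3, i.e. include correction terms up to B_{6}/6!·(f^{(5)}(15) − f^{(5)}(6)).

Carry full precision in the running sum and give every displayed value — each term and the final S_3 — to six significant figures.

∫_6^15 ln(x) dx evaluates to 20.8702.
Endpoint term: (f(6) + f(15))/2 = (1.79176 + 2.70805)/2 = 2.24990.
Running total after boundary: 23.1201.
Correction k=1: B_{2}/2! · (f^{(1)}(15) − f^{(1)}(6)) = 1/12 · (0.0666667 − 0.166667) = -0.00833333.
After k=1: 23.1118.
Correction k=2: B_{4}/4! · (f^{(3)}(15) − f^{(3)}(6)) = −1/720 · (0.000592593 − 0.00925926) = 1.20370e-05.
After k=2: 23.1118.
Correction k=3: B_{6}/6! · (f^{(5)}(15) − f^{(5)}(6)) = 1/30240 · (3.16049e-05 − 0.00308642) = -1.01019e-07.

S_3 ≈ 23.1118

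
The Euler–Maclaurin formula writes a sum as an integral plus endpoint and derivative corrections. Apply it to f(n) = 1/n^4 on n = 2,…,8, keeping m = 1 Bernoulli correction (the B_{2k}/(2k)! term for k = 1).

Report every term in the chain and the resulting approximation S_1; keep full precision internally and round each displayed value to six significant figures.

S_1 ≈ 0.0827942

The integral term ∫_2^8 1/x^4 dx = 0.0410156.
Endpoint term: (f(2) + f(8))/2 = (0.0625000 + 0.000244141)/2 = 0.0313721.
Running total after boundary: 0.0723877.
k=1: B_{2}/(2)! × [f^{(1)}(8) − f^{(1)}(2)] = 1/12 × (-0.000122070 − (-0.125000)) = 0.0104065.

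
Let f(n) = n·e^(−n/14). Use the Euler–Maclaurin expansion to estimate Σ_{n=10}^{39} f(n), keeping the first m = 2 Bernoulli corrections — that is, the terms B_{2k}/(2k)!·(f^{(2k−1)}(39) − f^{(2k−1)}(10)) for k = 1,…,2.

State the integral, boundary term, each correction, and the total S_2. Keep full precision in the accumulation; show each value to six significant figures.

Integral: ∫_10^39 x·e^(−x/14) dx = 118.716.
½[f(10) + f(39)] = ½[4.89542 + 2.40572] = 3.65057.
So far: 122.366.
k=1: B_{2}/(2)! × [f^{(1)}(39) − f^{(1)}(10)] = 1/12 × (-0.110152 − 0.139869) = -0.0208351.
Running total after k=1: 122.345.
k=2: B_{4}/(4)! × [f^{(3)}(39) − f^{(3)}(10)] = −1/720 × (6.74399e-05 − 0.00570894) = 7.83542e-06.

S_2 ≈ 122.345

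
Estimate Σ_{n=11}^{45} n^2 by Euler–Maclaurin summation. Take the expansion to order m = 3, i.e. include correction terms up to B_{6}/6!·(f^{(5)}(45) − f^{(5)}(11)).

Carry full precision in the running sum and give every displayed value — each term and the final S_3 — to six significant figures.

S_3 ≈ 31010.0

Integral: ∫_11^45 x^2 dx = 29931.3.
½[f(11) + f(45)] = ½[121.000 + 2025.00] = 1073.00.
Integral + boundary = 31004.3.
Correction k=1: B_{2}/2! · (f^{(1)}(45) − f^{(1)}(11)) = 1/12 · (90.0000 − 22.0000) = 5.66667.
Partial sum through k=1: 31010.0.
Correction k=2: B_{4}/4! · (f^{(3)}(45) − f^{(3)}(11)) = −1/720 · (0.00000 − 0.00000) = 0.00000.
Partial sum through k=2: 31010.0.
Correction k=3: B_{6}/6! · (f^{(5)}(45) − f^{(5)}(11)) = 1/30240 · (0.00000 − 0.00000) = 0.00000.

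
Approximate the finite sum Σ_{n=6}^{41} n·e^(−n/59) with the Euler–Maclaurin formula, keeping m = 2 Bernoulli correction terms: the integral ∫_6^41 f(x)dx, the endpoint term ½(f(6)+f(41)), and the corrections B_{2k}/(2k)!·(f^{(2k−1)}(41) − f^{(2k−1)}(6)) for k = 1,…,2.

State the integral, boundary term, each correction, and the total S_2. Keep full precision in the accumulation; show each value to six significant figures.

∫_6^41 x·e^(−x/59) dx evaluates to 519.386.
Endpoint term: (f(6) + f(41))/2 = (5.41983 + 20.4638)/2 = 12.9418.
Running total after boundary: 532.328.
k=1: B_{2}/(2)! × [f^{(1)}(41) − f^{(1)}(6)] = 1/12 × (0.152273 − 0.811444) = -0.0549309.
Partial sum through k=1: 532.273.
k=2: B_{4}/(4)! × [f^{(3)}(41) − f^{(3)}(6)] = −1/720 × (0.000330510 − 0.000752098) = 5.85539e-07.

S_2 ≈ 532.273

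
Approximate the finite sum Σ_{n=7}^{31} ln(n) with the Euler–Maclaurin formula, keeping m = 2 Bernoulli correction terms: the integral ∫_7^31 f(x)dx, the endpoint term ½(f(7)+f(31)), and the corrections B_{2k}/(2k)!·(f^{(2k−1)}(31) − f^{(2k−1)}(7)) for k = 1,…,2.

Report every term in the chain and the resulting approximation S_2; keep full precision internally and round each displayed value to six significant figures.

Integral: ∫_7^31 ln(x) dx = 68.8322.
Boundary: ½(f(7) + f(31)) = ½(1.94591 + 3.43399) = 2.68995.
So far: 71.5222.
Order-1 term: 1/12 · (0.0322581 − 0.142857) = -0.00921659.
Running total after k=1: 71.5130.
Order-2 term: −1/720 · (6.71344e-05 − 0.00583090) = 8.00524e-06.

S_2 ≈ 71.5130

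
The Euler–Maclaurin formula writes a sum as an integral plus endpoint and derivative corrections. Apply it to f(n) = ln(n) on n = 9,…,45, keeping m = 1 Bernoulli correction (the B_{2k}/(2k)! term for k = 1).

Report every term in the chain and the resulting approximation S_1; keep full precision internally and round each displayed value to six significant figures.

The integral term ∫_9^45 ln(x) dx = 115.525.
Endpoint term: (f(9) + f(45))/2 = (2.19722 + 3.80666)/2 = 3.00194.
So far: 118.527.
Order-1 term: 1/12 · (0.0222222 − 0.111111) = -0.00740741.

S_1 ≈ 118.519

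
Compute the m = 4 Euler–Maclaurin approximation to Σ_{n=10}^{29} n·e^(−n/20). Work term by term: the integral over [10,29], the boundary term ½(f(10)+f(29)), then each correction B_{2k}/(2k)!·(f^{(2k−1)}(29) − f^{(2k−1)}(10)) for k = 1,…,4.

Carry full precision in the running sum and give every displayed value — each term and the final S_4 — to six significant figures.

S_4 ≈ 140.439

∫_10^29 x·e^(−x/20) dx evaluates to 134.040.
Boundary: ½(f(10) + f(29)) = ½(6.06531 + 6.80254) = 6.43392.
Running total after boundary: 140.473.
Order-1 term: 1/12 · (-0.105557 − 0.303265) = -0.0340685.
Partial sum through k=1: 140.439.
Order-2 term: −1/720 · (0.000908960 − 0.00379082) = 4.00258e-06.
Partial sum through k=2: 140.439.
Order-3 term: 1/30240 · (5.20453e-06 − 1.70587e-05) = -3.92002e-10.
Partial sum through k=3: 140.439.
Order-4 term: −1/1209600 · (2.03416e-08 − 6.16008e-08) = 3.41097e-14.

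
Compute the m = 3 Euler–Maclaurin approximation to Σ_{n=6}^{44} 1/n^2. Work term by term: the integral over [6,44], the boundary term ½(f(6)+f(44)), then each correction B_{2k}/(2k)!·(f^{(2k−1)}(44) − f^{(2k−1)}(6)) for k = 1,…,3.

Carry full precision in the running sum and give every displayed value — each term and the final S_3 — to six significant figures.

∫_6^44 1/x^2 dx evaluates to 0.143939.
½[f(6) + f(44)] = ½[0.0277778 + 0.000516529] = 0.0141472.
So far: 0.158087.
k=1: B_{2}/(2)! × [f^{(1)}(44) − f^{(1)}(6)] = 1/12 × (-2.34786e-05 − (-0.00925926)) = 0.000769648.
After k=1: 0.158856.
k=2: B_{4}/(4)! × [f^{(3)}(44) − f^{(3)}(6)] = −1/720 × (-1.45528e-07 − (-0.00308642)) = -4.28649e-06.
After k=2: 0.158852.
k=3: B_{6}/(6)! × [f^{(5)}(44) − f^{(5)}(6)] = 1/30240 × (-2.25509e-09 − (-0.00257202)) = 8.50534e-08.

S_3 ≈ 0.158852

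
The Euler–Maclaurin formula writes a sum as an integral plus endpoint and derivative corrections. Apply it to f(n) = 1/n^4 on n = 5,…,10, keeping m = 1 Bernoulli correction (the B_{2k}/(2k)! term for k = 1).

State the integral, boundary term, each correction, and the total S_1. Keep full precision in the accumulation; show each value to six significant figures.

S_1 ≈ 0.00328667

Integral: ∫_5^10 1/x^4 dx = 0.00233333.
Endpoint term: (f(5) + f(10))/2 = (0.00160000 + 0.000100000)/2 = 0.000850000.
So far: 0.00318333.
k=1: B_{2}/(2)! × [f^{(1)}(10) − f^{(1)}(5)] = 1/12 × (-4.00000e-05 − (-0.00128000)) = 0.000103333.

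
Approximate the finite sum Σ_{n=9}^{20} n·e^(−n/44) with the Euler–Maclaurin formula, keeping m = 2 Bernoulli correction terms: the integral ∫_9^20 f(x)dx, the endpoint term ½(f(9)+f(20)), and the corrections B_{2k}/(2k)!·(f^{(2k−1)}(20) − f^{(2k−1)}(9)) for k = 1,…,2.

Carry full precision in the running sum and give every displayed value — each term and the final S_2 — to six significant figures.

S_2 ≈ 123.193

∫_9^20 x·e^(−x/44) dx evaluates to 113.204.
Endpoint term: (f(9) + f(20))/2 = (7.33516 + 12.6947)/2 = 10.0149.
Integral + boundary = 123.218.
Correction k=1: B_{2}/2! · (f^{(1)}(20) − f^{(1)}(9)) = 1/12 · (0.346220 − 0.648310) = -0.0251741.
Running total after k=1: 123.193.
Correction k=2: B_{4}/4! · (f^{(3)}(20) − f^{(3)}(9)) = −1/720 · (0.000834552 − 0.00117683) = 4.75388e-07.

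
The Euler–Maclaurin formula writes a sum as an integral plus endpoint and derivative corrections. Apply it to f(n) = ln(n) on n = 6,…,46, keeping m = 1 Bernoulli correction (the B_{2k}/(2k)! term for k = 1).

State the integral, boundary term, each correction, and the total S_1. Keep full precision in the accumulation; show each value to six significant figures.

The integral term ∫_6^46 ln(x) dx = 125.367.
Boundary: ½(f(6) + f(46)) = ½(1.79176 + 3.82864) = 2.81020.
Integral + boundary = 128.177.
k=1: B_{2}/(2)! × [f^{(1)}(46) − f^{(1)}(6)] = 1/12 × (0.0217391 − 0.166667) = -0.0120773.

S_1 ≈ 128.165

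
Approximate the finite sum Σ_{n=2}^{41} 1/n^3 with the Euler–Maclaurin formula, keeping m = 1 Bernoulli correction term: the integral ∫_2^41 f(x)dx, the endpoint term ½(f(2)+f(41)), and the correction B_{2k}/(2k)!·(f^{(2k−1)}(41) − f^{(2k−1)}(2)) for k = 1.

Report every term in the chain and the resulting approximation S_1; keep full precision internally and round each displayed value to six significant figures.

S_1 ≈ 0.202835

The integral term ∫_2^41 1/x^3 dx = 0.124703.
Endpoint term: (f(2) + f(41))/2 = (0.125000 + 1.45094e-05)/2 = 0.0625073.
Running total after boundary: 0.187210.
Order-1 term: 1/12 · (-1.06166e-06 − (-0.187500)) = 0.0156249.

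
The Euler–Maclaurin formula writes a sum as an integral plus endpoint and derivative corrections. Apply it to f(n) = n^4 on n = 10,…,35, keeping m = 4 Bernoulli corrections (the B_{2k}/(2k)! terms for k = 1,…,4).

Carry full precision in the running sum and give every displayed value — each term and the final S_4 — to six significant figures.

S_4 ≈ 1.12536e+07

The integral term ∫_10^35 x^4 dx = 1.04844e+07.
½[f(10) + f(35)] = ½[10000.0 + 1.50062e+06] = 755312.
Running total after boundary: 1.12397e+07.
k=1: B_{2}/(2)! × [f^{(1)}(35) − f^{(1)}(10)] = 1/12 × (171500 − 4000.00) = 13958.3.
Running total after k=1: 1.12536e+07.
k=2: B_{4}/(4)! × [f^{(3)}(35) − f^{(3)}(10)] = −1/720 × (840.000 − 240.000) = -0.833333.
Running total after k=2: 1.12536e+07.
k=3: B_{6}/(6)! × [f^{(5)}(35) − f^{(5)}(10)] = 1/30240 × (0.00000 − 0.00000) = 0.00000.
Running total after k=3: 1.12536e+07.
k=4: B_{8}/(8)! × [f^{(7)}(35) − f^{(7)}(10)] = −1/1209600 × (0.00000 − 0.00000) = 0.00000.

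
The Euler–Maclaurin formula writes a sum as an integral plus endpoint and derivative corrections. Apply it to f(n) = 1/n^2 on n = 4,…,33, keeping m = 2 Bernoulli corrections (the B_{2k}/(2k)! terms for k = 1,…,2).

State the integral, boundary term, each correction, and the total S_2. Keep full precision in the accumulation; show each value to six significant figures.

S_2 ≈ 0.253973

The integral term ∫_4^33 1/x^2 dx = 0.219697.
½[f(4) + f(33)] = ½[0.0625000 + 0.000918274] = 0.0317091.
So far: 0.251406.
Order-1 term: 1/12 · (-5.56529e-05 − (-0.0312500)) = 0.00259953.
Partial sum through k=1: 0.254006.
Order-2 term: −1/720 · (-6.13256e-07 − (-0.0234375)) = -3.25512e-05.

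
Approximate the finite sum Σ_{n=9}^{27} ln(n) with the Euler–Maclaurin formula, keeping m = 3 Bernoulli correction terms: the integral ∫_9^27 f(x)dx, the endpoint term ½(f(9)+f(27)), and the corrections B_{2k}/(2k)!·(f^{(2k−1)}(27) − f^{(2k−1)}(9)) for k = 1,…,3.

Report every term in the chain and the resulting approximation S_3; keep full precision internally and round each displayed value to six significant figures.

The integral term ∫_9^27 ln(x) dx = 51.2126.
½[f(9) + f(27)] = ½[2.19722 + 3.29584] = 2.74653.
Running total after boundary: 53.9591.
k=1: B_{2}/(2)! × [f^{(1)}(27) − f^{(1)}(9)] = 1/12 × (0.0370370 − 0.111111) = -0.00617284.
Running total after k=1: 53.9529.
k=2: B_{4}/(4)! × [f^{(3)}(27) − f^{(3)}(9)] = −1/720 × (0.000101611 − 0.00274348) = 3.66927e-06.
Running total after k=2: 53.9529.
k=3: B_{6}/(6)! × [f^{(5)}(27) − f^{(5)}(9)] = 1/30240 × (1.67260e-06 − 0.000406442) = -1.33852e-08.

S_3 ≈ 53.9529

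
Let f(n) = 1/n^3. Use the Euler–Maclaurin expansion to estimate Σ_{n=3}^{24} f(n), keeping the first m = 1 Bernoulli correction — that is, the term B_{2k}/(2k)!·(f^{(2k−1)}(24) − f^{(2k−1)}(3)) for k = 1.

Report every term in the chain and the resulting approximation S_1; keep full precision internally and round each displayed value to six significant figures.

Integral: ∫_3^24 1/x^3 dx = 0.0546875.
Endpoint term: (f(3) + f(24))/2 = (0.0370370 + 7.23380e-05)/2 = 0.0185547.
So far: 0.0732422.
Correction k=1: B_{2}/2! · (f^{(1)}(24) − f^{(1)}(3)) = 1/12 · (-9.04225e-06 − (-0.0370370)) = 0.00308567.

S_1 ≈ 0.0763279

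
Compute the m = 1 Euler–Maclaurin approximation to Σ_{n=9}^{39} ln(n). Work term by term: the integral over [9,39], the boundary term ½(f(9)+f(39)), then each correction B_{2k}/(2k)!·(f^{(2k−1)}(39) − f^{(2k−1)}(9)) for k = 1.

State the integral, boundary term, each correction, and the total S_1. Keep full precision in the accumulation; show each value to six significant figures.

S_1 ≈ 96.0272

Integral: ∫_9^39 ln(x) dx = 93.1039.
Endpoint term: (f(9) + f(39))/2 = (2.19722 + 3.66356)/2 = 2.93039.
Running total after boundary: 96.0343.
k=1: B_{2}/(2)! × [f^{(1)}(39) − f^{(1)}(9)] = 1/12 × (0.0256410 − 0.111111) = -0.00712251.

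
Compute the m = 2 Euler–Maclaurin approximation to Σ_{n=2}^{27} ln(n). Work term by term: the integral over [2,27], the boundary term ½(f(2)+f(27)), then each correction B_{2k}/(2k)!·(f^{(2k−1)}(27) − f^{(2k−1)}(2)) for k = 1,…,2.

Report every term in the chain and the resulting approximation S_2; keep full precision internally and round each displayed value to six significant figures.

S_2 ≈ 64.5576

The integral term ∫_2^27 ln(x) dx = 62.6013.
Boundary: ½(f(2) + f(27)) = ½(0.693147 + 3.29584) = 1.99449.
So far: 64.5958.
k=1: B_{2}/(2)! × [f^{(1)}(27) − f^{(1)}(2)] = 1/12 × (0.0370370 − 0.500000) = -0.0385802.
After k=1: 64.5572.
k=2: B_{4}/(4)! × [f^{(3)}(27) − f^{(3)}(2)] = −1/720 × (0.000101611 − 0.250000) = 0.000347081.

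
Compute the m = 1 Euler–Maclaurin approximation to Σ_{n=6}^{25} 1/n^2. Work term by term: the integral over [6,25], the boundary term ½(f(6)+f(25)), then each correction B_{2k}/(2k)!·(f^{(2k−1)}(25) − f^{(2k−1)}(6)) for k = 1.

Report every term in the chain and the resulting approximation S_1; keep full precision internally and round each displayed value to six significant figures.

S_1 ≈ 0.142116

Integral: ∫_6^25 1/x^2 dx = 0.126667.
Boundary: ½(f(6) + f(25)) = ½(0.0277778 + 0.00160000) = 0.0146889.
Running total after boundary: 0.141356.
Order-1 term: 1/12 · (-0.000128000 − (-0.00925926)) = 0.000760938.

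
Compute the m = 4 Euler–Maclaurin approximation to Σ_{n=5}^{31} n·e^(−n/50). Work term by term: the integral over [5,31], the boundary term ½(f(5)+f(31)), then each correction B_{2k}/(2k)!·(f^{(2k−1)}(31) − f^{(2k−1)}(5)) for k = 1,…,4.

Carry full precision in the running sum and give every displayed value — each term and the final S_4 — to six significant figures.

S_4 ≈ 320.177

The integral term ∫_5^31 x·e^(−x/50) dx = 309.628.
½[f(5) + f(31)] = ½[4.52419 + 16.6763] = 10.6002.
Integral + boundary = 320.228.
Order-1 term: 1/12 · (0.204419 − 0.814354) = -0.0508279.
Running total after k=1: 320.177.
Order-2 term: −1/720 · (0.000512123 − 0.00104961) = 7.46512e-07.
Running total after k=2: 320.177.
Order-3 term: 1/30240 · (3.76991e-07 − 7.09393e-07) = -1.09921e-11.
Running total after k=3: 320.177.
Order-4 term: −1/1209600 · (2.19653e-10 − 3.99576e-10) = 1.48746e-16.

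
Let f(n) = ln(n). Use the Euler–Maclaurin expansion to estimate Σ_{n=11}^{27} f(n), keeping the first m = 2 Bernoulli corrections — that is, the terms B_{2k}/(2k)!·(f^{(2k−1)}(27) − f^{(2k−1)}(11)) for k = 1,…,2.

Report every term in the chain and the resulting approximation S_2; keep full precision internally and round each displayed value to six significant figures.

S_2 ≈ 49.4531

The integral term ∫_11^27 ln(x) dx = 46.6107.
½[f(11) + f(27)] = ½[2.39790 + 3.29584] = 2.84687.
Integral + boundary = 49.4576.
k=1: B_{2}/(2)! × [f^{(1)}(27) − f^{(1)}(11)] = 1/12 × (0.0370370 − 0.0909091) = -0.00448934.
Partial sum through k=1: 49.4531.
k=2: B_{4}/(4)! × [f^{(3)}(27) − f^{(3)}(11)] = −1/720 × (0.000101611 − 0.00150263) = 1.94586e-06.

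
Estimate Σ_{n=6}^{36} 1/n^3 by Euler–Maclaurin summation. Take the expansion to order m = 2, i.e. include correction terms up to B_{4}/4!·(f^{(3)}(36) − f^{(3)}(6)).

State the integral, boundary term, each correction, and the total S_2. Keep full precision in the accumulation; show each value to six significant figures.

S_2 ≈ 0.0160196

Integral: ∫_6^36 1/x^3 dx = 0.0135031.
Boundary: ½(f(6) + f(36)) = ½(0.00462963 + 2.14335e-05) = 0.00232553.
Integral + boundary = 0.0158286.
Correction k=1: B_{2}/2! · (f^{(1)}(36) − f^{(1)}(6)) = 1/12 · (-1.78612e-06 − (-0.00231481)) = 0.000192752.
Running total after k=1: 0.0160214.
Correction k=2: B_{4}/4! · (f^{(3)}(36) − f^{(3)}(6)) = −1/720 · (-2.75636e-08 − (-0.00128601)) = -1.78608e-06.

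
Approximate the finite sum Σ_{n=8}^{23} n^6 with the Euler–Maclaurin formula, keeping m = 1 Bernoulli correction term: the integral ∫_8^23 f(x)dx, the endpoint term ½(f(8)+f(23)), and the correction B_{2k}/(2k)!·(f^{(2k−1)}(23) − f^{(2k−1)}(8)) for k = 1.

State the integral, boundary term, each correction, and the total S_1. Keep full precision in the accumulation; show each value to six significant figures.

∫_8^23 x^6 dx evaluates to 4.86104e+08.
Boundary: ½(f(8) + f(23)) = ½(262144 + 1.48036e+08) = 7.41490e+07.
So far: 5.60253e+08.
Correction k=1: B_{2}/2! · (f^{(1)}(23) − f^{(1)}(8)) = 1/12 · (3.86181e+07 − 196608) = 3.20179e+06.

S_1 ≈ 5.63455e+08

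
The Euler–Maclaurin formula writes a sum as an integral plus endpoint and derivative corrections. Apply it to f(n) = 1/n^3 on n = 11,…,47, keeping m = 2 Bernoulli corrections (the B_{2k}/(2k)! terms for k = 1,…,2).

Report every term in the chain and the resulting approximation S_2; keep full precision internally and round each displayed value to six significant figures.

Integral: ∫_11^47 1/x^3 dx = 0.00390588.
½[f(11) + f(47)] = ½[0.000751315 + 9.63178e-06] = 0.000380473.
So far: 0.00428636.
k=1: B_{2}/(2)! × [f^{(1)}(47) − f^{(1)}(11)] = 1/12 × (-6.14794e-07 − (-0.000204904)) = 1.70241e-05.
Running total after k=1: 0.00430338.
k=2: B_{4}/(4)! × [f^{(3)}(47) − f^{(3)}(11)] = −1/720 × (-5.56627e-09 − (-3.38684e-05)) = -4.70318e-08.

S_2 ≈ 0.00430334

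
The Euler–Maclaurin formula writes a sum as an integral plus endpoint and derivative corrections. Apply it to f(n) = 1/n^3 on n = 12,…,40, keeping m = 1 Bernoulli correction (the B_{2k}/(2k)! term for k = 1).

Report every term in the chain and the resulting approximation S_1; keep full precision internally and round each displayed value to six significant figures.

∫_12^40 1/x^3 dx evaluates to 0.00315972.
Endpoint term: (f(12) + f(40))/2 = (0.000578704 + 1.56250e-05)/2 = 0.000297164.
Integral + boundary = 0.00345689.
Order-1 term: 1/12 · (-1.17187e-06 − (-0.000144676)) = 1.19587e-05.

S_1 ≈ 0.00346885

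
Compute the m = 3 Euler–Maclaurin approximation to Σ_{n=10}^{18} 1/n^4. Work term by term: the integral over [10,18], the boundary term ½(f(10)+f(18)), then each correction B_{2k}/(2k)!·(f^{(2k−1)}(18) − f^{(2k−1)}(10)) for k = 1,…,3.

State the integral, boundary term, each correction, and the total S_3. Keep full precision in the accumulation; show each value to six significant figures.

The integral term ∫_10^18 1/x^4 dx = 0.000276177.
½[f(10) + f(18)] = ½[0.000100000 + 9.52599e-06] = 5.47630e-05.
Running total after boundary: 0.000330940.
Correction k=1: B_{2}/2! · (f^{(1)}(18) − f^{(1)}(10)) = 1/12 · (-2.11689e-06 − (-4.00000e-05)) = 3.15693e-06.
After k=1: 0.000334097.
Correction k=2: B_{4}/4! · (f^{(3)}(18) − f^{(3)}(10)) = −1/720 · (-1.96008e-07 − (-1.20000e-05)) = -1.63944e-08.
After k=2: 0.000334081.
Correction k=3: B_{6}/6! · (f^{(5)}(18) − f^{(5)}(10)) = 1/30240 · (-3.38779e-08 − (-6.72000e-06)) = 2.21102e-10.

S_3 ≈ 0.000334081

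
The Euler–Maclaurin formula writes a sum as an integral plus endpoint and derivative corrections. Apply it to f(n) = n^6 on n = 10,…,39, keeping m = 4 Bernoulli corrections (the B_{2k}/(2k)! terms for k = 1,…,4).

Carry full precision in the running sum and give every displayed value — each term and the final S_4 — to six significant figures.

S_4 ≈ 2.14079e+10

The integral term ∫_10^39 x^6 dx = 1.96030e+10.
Boundary: ½(f(10) + f(39)) = ½(1.00000e+06 + 3.51874e+09) = 1.75987e+09.
So far: 2.13629e+10.
Correction k=1: B_{2}/2! · (f^{(1)}(39) − f^{(1)}(10)) = 1/12 · (5.41345e+08 − 600000) = 4.50621e+07.
After k=1: 2.14079e+10.
Correction k=2: B_{4}/4! · (f^{(3)}(39) − f^{(3)}(10)) = −1/720 · (7.11828e+06 − 120000) = -9719.83.
After k=2: 2.14079e+10.
Correction k=3: B_{6}/6! · (f^{(5)}(39) − f^{(5)}(10)) = 1/30240 · (28080.0 − 7200.00) = 0.690476.
After k=3: 2.14079e+10.
Correction k=4: B_{8}/8! · (f^{(7)}(39) − f^{(7)}(10)) = −1/1209600 · (0.00000 − 0.00000) = 0.00000.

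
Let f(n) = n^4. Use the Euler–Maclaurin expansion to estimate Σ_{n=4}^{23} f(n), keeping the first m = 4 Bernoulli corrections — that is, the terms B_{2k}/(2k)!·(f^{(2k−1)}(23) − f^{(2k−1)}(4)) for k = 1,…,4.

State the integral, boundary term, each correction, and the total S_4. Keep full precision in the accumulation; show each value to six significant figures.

S_4 ≈ 1.43115e+06

∫_4^23 x^4 dx evaluates to 1.28706e+06.
Boundary: ½(f(4) + f(23)) = ½(256.000 + 279841) = 140048.
Integral + boundary = 1.42711e+06.
Order-1 term: 1/12 · (48668.0 − 256.000) = 4034.33.
After k=1: 1.43115e+06.
Order-2 term: −1/720 · (552.000 − 96.0000) = -0.633333.
After k=2: 1.43115e+06.
Order-3 term: 1/30240 · (0.00000 − 0.00000) = 0.00000.
After k=3: 1.43115e+06.
Order-4 term: −1/1209600 · (0.00000 − 0.00000) = 0.00000.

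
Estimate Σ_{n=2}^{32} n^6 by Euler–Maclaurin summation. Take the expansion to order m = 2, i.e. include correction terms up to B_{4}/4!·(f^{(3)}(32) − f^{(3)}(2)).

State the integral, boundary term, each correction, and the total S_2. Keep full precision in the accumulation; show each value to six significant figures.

S_2 ≈ 5.46218e+09

∫_2^32 x^6 dx evaluates to 4.90853e+09.
Endpoint term: (f(2) + f(32))/2 = (64.0000 + 1.07374e+09)/2 = 5.36871e+08.
Running total after boundary: 5.44540e+09.
Order-1 term: 1/12 · (2.01327e+08 − 192.000) = 1.67772e+07.
Running total after k=1: 5.46218e+09.
Order-2 term: −1/720 · (3.93216e+06 − 960.000) = -5460.00.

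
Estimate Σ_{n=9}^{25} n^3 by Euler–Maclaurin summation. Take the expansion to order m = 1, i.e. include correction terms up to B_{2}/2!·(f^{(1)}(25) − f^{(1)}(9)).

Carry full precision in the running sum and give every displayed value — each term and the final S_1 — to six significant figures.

S_1 ≈ 104329

∫_9^25 x^3 dx evaluates to 96016.0.
Boundary: ½(f(9) + f(25)) = ½(729.000 + 15625.0) = 8177.00.
Running total after boundary: 104193.
k=1: B_{2}/(2)! × [f^{(1)}(25) − f^{(1)}(9)] = 1/12 × (1875.00 − 243.000) = 136.000.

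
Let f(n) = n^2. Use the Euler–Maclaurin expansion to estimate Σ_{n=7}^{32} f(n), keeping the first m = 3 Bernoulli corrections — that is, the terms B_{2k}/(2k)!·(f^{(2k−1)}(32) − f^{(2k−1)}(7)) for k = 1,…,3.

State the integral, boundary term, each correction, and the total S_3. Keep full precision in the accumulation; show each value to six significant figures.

S_3 ≈ 11349.0

Integral: ∫_7^32 x^2 dx = 10808.3.
Endpoint term: (f(7) + f(32))/2 = (49.0000 + 1024.00)/2 = 536.500.
Integral + boundary = 11344.8.
k=1: B_{2}/(2)! × [f^{(1)}(32) − f^{(1)}(7)] = 1/12 × (64.0000 − 14.0000) = 4.16667.
After k=1: 11349.0.
k=2: B_{4}/(4)! × [f^{(3)}(32) − f^{(3)}(7)] = −1/720 × (0.00000 − 0.00000) = 0.00000.
After k=2: 11349.0.
k=3: B_{6}/(6)! × [f^{(5)}(32) − f^{(5)}(7)] = 1/30240 × (0.00000 − 0.00000) = 0.00000.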